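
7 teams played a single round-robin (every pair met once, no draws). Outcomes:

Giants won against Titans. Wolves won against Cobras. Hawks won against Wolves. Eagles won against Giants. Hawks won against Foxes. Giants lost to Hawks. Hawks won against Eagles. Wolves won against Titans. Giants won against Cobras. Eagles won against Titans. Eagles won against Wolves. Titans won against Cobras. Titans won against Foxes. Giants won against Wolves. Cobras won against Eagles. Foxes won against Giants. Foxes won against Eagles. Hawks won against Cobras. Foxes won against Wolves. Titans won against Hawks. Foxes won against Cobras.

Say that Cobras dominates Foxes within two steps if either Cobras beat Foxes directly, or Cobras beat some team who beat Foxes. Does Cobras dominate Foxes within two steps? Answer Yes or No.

Cobras did not beat Foxes directly.
Cobras beat Eagles, but each of them lost to Foxes. No two-step path.

No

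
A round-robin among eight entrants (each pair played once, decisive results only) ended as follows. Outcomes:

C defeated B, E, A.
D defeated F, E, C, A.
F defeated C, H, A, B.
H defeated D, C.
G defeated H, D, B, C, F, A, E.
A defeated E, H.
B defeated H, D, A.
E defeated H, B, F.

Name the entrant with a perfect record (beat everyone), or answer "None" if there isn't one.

G has 7 wins out of 7 opponents — a perfect record.

G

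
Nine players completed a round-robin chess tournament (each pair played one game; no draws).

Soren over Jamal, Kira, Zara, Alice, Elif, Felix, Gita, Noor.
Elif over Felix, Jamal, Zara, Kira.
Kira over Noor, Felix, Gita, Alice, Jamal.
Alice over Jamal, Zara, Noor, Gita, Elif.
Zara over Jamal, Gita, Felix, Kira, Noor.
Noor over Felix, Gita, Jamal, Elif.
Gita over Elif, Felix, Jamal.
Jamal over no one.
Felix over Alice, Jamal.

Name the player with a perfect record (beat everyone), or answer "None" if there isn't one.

Soren has 8 wins out of 8 opponents — a perfect record.

Soren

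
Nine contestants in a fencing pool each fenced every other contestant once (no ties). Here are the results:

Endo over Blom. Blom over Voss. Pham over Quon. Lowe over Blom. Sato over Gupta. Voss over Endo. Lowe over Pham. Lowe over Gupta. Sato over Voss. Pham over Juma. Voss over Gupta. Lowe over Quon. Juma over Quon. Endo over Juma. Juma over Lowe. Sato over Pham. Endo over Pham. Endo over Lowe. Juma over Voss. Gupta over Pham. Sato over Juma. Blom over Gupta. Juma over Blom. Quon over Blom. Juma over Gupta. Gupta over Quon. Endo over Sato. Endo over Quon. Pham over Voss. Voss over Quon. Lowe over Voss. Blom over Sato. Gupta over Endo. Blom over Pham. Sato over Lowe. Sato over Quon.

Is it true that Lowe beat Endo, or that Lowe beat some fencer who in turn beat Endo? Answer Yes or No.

Yes

Lowe did not beat Endo directly.
Lowe beat Gupta, Blom, Voss, Quon, Pham. Of those, Gupta beat Endo.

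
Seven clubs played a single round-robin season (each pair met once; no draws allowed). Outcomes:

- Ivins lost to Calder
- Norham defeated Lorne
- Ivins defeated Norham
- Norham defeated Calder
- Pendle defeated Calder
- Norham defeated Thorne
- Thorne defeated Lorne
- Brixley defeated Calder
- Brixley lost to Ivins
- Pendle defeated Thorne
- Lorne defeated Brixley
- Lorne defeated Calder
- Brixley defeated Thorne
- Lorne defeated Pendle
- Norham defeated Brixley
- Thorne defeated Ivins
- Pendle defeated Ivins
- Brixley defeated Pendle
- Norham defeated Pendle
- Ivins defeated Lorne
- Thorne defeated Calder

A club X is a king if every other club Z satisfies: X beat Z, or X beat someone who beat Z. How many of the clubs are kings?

Calder cannot reach Pendle, Thorne in two steps.
Pendle reaches everyone (king).
Norham reaches everyone (king).
Thorne reaches everyone (king).
Lorne cannot reach Norham in two steps.
Ivins reaches everyone (king).
Brixley cannot reach Norham in two steps.
Kings: Pendle, Norham, Thorne, Ivins — 4.

4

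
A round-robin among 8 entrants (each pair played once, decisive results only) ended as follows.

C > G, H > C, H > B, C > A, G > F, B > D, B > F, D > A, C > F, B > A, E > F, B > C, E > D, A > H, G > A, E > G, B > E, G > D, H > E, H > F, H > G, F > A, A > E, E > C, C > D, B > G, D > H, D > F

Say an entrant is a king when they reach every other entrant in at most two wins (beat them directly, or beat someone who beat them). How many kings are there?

4

A reaches everyone (king).
B reaches everyone (king).
C cannot reach B in two steps.
D reaches everyone (king).
E cannot reach B in two steps.
F cannot reach B, C, D, G in two steps.
G cannot reach B, C in two steps.
H reaches everyone (king).
Kings: A, B, D, H — 4.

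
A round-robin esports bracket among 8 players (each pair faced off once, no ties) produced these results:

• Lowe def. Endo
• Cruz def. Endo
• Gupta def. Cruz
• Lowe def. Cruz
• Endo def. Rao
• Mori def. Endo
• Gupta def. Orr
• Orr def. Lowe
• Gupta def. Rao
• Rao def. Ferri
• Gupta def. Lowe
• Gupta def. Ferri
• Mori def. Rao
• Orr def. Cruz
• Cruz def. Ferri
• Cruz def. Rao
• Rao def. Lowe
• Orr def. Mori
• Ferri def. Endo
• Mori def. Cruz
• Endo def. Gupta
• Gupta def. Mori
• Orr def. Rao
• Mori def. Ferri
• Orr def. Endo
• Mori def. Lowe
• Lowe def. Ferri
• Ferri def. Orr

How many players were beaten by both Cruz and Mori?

3

Cruz beat: Ferri, Endo, Rao.
Mori beat: Ferri, Cruz, Endo, Rao, Lowe.
Both beat: Ferri, Endo, Rao — 3.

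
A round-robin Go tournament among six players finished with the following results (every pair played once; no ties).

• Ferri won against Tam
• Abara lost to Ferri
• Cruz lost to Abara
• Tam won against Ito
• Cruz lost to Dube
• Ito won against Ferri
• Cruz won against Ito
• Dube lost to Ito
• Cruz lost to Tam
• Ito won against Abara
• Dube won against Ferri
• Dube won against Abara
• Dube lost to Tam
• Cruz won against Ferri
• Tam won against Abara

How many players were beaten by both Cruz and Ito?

Cruz beat: Ferri, Ito.
Ito beat: Abara, Ferri, Dube.
Both beat: Ferri — 1.

1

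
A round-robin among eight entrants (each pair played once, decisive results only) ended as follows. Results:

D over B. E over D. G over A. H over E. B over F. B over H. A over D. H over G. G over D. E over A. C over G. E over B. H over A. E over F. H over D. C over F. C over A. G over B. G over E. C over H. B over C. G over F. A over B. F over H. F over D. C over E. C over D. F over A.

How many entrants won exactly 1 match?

1

Win totals: A 2, B 3, C 6, D 1, E 4, F 3, G 5, H 4.
Exactly 1: D — 1 entrant.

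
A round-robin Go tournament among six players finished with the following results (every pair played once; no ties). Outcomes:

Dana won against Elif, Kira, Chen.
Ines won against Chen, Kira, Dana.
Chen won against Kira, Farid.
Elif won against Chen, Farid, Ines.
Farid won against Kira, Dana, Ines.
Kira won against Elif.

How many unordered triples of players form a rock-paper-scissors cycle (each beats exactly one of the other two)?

Win totals: Dana 3, Chen 2, Kira 1, Elif 3, Farid 3, Ines 3.
A player with w wins dominates both others in C(w,2) triples; summing gives 3 + 1 + 0 + 3 + 3 + 3 = 13 transitive triples.
Total triples C(6,3) = 20, so cyclic triples = 20 − 13 = 7.

7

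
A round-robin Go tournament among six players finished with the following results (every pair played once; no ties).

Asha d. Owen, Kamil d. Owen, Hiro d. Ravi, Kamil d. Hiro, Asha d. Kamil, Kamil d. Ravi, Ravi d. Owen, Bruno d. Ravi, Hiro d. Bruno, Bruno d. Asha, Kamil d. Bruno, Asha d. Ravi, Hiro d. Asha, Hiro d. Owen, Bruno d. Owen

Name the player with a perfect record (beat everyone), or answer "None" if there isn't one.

Highest win total is Kamil with 4 (out of 5 possible).
Kamil lost to Asha, so no player went undefeated.

None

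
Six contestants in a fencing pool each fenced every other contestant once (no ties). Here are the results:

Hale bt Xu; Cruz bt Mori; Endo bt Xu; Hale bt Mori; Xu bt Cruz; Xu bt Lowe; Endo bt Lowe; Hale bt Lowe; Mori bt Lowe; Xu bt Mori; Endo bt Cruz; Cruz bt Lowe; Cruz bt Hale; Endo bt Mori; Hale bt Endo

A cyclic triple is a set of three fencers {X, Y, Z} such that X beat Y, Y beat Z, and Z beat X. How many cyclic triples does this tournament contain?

2

Of the C(6,3) = 20 triples, the cyclic ones are: {Endo, Cruz, Hale}; {Cruz, Hale, Xu}.
That is 2.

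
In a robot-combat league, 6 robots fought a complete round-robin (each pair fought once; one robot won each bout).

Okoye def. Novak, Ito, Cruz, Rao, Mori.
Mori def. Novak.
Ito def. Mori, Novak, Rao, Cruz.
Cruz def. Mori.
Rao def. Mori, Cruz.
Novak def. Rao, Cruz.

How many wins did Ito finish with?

Ito's results: beat Novak, Mori, Rao, Cruz; lost to Okoye.
That is 4 wins.

4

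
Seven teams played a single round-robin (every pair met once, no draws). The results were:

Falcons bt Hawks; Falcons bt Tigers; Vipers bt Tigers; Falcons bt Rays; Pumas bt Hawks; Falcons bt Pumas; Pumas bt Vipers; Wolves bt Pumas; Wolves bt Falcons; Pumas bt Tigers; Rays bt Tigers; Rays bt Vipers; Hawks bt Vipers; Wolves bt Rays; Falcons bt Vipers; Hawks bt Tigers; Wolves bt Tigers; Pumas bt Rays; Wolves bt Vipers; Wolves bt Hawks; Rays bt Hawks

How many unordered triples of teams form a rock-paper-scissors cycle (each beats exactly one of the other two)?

0

Win totals: Rays 3, Tigers 0, Hawks 2, Wolves 6, Vipers 1, Pumas 4, Falcons 5.
A team with w wins dominates both others in C(w,2) triples; summing gives 3 + 0 + 1 + 15 + 0 + 6 + 10 = 35 transitive triples.
Total triples C(7,3) = 35, so cyclic triples = 35 − 35 = 0.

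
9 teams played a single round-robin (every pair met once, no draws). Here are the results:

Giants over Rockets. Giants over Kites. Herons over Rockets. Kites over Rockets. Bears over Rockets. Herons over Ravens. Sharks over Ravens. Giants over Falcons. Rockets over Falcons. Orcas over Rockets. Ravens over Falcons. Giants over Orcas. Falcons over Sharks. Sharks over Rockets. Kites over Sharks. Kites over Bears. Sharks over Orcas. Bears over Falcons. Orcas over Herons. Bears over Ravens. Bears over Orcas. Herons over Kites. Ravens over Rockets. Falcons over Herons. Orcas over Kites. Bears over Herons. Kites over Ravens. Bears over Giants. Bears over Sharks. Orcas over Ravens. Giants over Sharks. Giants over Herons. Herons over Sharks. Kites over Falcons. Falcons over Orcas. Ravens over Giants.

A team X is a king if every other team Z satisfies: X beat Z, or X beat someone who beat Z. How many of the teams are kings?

5

Rockets cannot reach Ravens, Kites, Bears, Giants in two steps.
Ravens cannot reach Bears in two steps.
Herons reaches everyone (king).
Kites reaches everyone (king).
Orcas reaches everyone (king).
Falcons cannot reach Bears, Giants in two steps.
Bears reaches everyone (king).
Giants reaches everyone (king).
Sharks cannot reach Bears in two steps.
Kings: Herons, Kites, Orcas, Bears, Giants — 5.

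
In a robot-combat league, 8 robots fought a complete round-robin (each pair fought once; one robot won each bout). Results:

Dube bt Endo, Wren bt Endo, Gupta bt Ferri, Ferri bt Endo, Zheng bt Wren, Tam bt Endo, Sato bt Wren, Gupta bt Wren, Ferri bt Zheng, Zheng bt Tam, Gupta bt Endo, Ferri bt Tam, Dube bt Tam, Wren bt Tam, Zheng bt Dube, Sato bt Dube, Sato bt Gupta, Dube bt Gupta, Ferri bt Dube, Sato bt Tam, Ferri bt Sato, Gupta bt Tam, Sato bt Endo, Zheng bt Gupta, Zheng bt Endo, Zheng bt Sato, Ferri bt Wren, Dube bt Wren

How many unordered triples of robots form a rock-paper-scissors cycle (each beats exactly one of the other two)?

Win totals: Zheng 6, Dube 4, Gupta 4, Wren 2, Sato 5, Ferri 6, Endo 0, Tam 1.
A robot with w wins dominates both others in C(w,2) triples; summing gives 15 + 6 + 6 + 1 + 10 + 15 + 0 + 0 = 53 transitive triples.
Total triples C(8,3) = 56, so cyclic triples = 56 − 53 = 3.

3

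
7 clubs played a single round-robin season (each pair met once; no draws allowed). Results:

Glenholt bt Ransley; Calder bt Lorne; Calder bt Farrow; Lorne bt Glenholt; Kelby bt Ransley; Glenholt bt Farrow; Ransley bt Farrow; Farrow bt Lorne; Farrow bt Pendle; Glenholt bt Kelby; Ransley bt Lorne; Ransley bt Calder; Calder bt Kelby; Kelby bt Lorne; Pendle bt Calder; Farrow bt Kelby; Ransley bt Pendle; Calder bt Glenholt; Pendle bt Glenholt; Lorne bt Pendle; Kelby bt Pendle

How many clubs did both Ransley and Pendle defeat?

Ransley beat: Pendle, Farrow, Calder, Lorne.
Pendle beat: Calder, Glenholt.
Both beat: Calder — 1.

1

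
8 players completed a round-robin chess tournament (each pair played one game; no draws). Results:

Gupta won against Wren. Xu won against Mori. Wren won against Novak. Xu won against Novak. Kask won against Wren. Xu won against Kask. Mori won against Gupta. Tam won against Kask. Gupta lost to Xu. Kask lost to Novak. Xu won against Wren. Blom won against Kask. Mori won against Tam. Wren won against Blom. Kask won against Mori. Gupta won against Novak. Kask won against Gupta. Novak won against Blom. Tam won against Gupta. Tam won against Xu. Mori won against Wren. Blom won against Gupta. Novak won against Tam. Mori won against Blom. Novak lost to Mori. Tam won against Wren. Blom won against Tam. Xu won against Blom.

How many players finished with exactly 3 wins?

3

Win totals: Novak 3, Tam 4, Kask 3, Xu 6, Gupta 2, Wren 2, Mori 5, Blom 3.
Exactly 3: Novak, Kask, Blom — 3 players.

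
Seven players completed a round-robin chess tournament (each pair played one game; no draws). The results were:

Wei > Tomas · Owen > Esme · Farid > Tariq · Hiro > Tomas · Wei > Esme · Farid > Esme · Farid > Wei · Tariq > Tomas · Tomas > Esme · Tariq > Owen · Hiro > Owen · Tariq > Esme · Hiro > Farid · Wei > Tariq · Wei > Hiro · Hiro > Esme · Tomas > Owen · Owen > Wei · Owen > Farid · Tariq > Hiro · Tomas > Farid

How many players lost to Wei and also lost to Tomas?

1

Wei beat: Hiro, Tariq, Tomas, Esme.
Tomas beat: Farid, Owen, Esme.
Both beat: Esme — 1.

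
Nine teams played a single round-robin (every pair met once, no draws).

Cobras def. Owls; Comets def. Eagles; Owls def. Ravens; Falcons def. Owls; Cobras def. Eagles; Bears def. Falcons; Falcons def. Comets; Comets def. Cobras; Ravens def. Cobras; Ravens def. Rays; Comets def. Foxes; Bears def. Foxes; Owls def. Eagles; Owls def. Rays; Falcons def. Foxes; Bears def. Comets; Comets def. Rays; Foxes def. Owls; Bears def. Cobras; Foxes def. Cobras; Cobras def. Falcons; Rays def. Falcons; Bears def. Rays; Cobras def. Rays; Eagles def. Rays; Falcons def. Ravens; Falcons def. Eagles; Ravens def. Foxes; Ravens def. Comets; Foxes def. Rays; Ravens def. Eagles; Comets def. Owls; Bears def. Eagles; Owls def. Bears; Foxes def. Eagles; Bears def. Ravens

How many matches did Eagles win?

1

Eagles' results: beat Rays; lost to Comets, Ravens, Falcons, Cobras, Foxes, Bears, Owls.
That is 1 win.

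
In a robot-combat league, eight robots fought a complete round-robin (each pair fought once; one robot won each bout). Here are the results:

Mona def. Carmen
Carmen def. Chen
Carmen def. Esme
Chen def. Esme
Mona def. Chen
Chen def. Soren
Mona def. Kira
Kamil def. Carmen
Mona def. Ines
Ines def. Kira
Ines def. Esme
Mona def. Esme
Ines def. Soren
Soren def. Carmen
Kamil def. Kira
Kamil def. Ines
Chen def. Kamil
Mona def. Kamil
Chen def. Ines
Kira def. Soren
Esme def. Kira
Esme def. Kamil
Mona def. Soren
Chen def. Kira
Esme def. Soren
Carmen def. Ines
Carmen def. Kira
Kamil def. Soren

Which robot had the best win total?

Win totals: Chen 5, Carmen 4, Esme 3, Soren 1, Kamil 4, Mona 7, Ines 3, Kira 1.
Mona leads with 7 wins (next highest: 5).

Mona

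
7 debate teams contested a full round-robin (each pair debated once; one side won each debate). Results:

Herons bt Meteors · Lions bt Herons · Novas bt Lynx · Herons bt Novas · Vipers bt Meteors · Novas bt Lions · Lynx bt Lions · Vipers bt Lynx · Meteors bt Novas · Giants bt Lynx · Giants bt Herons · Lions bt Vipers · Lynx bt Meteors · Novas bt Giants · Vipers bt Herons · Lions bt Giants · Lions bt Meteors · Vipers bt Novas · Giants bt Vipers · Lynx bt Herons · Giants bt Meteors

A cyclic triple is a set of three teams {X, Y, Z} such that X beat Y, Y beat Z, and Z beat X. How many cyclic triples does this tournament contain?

10

Win totals: Novas 3, Giants 4, Herons 2, Lynx 3, Vipers 4, Lions 4, Meteors 1.
A team with w wins dominates both others in C(w,2) triples; summing gives 3 + 6 + 1 + 3 + 6 + 6 + 0 = 25 transitive triples.
Total triples C(7,3) = 35, so cyclic triples = 35 − 25 = 10.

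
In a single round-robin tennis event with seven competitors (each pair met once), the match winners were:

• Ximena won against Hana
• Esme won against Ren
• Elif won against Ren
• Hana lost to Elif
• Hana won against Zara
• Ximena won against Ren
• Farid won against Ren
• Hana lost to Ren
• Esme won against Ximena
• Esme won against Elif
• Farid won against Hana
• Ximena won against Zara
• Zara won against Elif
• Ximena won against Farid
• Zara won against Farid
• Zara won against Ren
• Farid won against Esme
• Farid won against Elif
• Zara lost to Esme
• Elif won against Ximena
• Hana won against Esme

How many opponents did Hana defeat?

Hana's results: beat Zara, Esme; lost to Farid, Ximena, Elif, Ren.
That is 2 wins.

2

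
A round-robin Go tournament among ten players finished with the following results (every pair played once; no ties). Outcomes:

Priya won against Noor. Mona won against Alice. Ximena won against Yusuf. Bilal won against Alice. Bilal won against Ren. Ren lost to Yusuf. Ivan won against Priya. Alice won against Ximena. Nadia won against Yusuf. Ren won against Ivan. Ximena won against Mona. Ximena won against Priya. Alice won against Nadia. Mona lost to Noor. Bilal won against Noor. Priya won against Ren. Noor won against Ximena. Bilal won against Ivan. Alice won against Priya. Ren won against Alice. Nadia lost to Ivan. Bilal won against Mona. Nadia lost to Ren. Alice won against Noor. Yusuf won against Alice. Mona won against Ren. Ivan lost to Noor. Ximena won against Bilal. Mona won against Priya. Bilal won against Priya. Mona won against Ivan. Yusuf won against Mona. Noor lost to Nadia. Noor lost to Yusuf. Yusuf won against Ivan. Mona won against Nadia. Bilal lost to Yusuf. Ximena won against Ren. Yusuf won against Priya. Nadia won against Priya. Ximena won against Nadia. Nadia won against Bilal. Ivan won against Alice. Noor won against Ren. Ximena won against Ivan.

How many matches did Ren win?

Ren's results: beat Ivan, Alice, Nadia; lost to Priya, Yusuf, Ximena, Bilal, Noor, Mona.
That is 3 wins.

3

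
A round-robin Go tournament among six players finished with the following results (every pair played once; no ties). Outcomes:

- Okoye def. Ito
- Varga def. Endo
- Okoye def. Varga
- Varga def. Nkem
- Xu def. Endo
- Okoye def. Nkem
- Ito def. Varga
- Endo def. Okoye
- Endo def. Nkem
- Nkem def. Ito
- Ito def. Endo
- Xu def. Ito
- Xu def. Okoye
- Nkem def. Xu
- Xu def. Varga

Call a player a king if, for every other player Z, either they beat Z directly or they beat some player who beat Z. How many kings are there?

5

Xu reaches everyone (king).
Ito cannot reach Xu in two steps.
Endo reaches everyone (king).
Varga reaches everyone (king).
Nkem reaches everyone (king).
Okoye reaches everyone (king).
Kings: Xu, Endo, Varga, Nkem, Okoye — 5.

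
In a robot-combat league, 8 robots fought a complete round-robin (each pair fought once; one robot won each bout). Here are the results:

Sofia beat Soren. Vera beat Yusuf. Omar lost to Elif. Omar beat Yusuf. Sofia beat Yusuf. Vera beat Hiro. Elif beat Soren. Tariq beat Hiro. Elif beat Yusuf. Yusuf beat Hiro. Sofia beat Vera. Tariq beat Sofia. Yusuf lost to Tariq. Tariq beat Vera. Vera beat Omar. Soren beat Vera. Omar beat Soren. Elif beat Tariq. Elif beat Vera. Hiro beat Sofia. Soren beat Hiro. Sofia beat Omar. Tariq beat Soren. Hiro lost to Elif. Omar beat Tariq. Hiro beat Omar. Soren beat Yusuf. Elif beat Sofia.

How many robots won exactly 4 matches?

Win totals: Soren 3, Hiro 2, Vera 3, Yusuf 1, Tariq 5, Sofia 4, Elif 7, Omar 3.
Exactly 4: Sofia — 1 robot.

1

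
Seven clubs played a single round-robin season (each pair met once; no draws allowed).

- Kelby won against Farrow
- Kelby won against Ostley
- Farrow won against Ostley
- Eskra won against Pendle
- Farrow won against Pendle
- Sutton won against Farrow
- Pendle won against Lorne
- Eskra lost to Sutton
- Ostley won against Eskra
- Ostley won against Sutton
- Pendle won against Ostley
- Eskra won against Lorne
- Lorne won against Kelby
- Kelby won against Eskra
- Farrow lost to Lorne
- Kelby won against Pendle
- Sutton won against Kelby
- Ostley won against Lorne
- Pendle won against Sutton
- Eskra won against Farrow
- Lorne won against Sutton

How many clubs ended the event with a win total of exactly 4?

Win totals: Lorne 3, Kelby 4, Ostley 3, Farrow 2, Sutton 3, Eskra 3, Pendle 3.
Exactly 4: Kelby — 1 club.

1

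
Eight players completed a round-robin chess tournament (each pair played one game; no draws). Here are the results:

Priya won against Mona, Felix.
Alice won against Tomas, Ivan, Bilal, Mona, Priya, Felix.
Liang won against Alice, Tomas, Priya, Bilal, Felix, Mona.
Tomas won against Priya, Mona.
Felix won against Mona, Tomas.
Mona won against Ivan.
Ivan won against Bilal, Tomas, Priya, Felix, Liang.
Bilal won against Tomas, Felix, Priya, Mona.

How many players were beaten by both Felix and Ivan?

1

Felix beat: Mona, Tomas.
Ivan beat: Liang, Felix, Bilal, Tomas, Priya.
Both beat: Tomas — 1.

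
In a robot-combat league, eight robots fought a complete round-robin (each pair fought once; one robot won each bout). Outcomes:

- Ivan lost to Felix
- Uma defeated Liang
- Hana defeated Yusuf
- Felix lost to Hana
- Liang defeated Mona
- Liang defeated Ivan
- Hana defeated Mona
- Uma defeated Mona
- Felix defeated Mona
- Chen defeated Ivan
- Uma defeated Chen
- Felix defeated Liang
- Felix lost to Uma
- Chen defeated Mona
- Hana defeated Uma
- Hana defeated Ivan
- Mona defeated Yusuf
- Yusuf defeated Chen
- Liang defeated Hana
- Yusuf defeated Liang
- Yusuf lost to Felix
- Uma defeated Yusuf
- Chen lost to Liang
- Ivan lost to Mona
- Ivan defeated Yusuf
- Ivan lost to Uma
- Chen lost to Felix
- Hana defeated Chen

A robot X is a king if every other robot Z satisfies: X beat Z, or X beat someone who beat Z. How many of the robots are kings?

3

Uma reaches everyone (king).
Chen cannot reach Uma, Hana, Liang, Felix in two steps.
Hana reaches everyone (king).
Ivan cannot reach Uma, Hana, Mona, Felix in two steps.
Yusuf cannot reach Uma, Felix in two steps.
Liang reaches everyone (king).
Mona cannot reach Uma, Hana, Felix in two steps.
Felix cannot reach Uma in two steps.
Kings: Uma, Hana, Liang — 3.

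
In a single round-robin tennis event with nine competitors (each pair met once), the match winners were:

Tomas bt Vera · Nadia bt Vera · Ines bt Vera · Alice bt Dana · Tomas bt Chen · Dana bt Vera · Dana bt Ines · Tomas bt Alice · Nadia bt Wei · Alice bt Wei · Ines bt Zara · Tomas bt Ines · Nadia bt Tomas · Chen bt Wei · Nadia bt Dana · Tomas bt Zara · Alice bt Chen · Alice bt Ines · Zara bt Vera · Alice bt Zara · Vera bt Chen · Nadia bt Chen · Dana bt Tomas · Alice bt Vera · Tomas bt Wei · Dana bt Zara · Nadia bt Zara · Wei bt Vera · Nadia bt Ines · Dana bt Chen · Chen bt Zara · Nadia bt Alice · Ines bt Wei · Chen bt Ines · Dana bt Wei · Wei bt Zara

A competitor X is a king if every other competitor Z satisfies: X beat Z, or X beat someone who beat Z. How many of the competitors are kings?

Alice cannot reach Nadia in two steps.
Ines cannot reach Alice, Tomas, Dana, Nadia in two steps.
Tomas cannot reach Nadia in two steps.
Dana cannot reach Nadia in two steps.
Wei cannot reach Alice, Ines, Tomas, Dana, Nadia in two steps.
Vera cannot reach Alice, Tomas, Dana, Nadia in two steps.
Nadia reaches everyone (king).
Zara cannot reach Alice, Ines, Tomas, Dana, Wei, Nadia in two steps.
Chen cannot reach Alice, Tomas, Dana, Nadia in two steps.
Kings: Nadia — 1.

1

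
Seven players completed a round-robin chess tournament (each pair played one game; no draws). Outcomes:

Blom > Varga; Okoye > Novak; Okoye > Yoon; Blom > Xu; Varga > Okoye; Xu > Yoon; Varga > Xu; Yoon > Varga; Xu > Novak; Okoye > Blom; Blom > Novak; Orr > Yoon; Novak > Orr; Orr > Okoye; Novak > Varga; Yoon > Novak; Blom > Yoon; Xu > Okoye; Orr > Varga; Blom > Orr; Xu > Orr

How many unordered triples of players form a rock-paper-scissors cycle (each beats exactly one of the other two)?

10

Win totals: Orr 3, Xu 4, Blom 5, Okoye 3, Novak 2, Yoon 2, Varga 2.
A player with w wins dominates both others in C(w,2) triples; summing gives 3 + 6 + 10 + 3 + 1 + 1 + 1 = 25 transitive triples.
Total triples C(7,3) = 35, so cyclic triples = 35 − 25 = 10.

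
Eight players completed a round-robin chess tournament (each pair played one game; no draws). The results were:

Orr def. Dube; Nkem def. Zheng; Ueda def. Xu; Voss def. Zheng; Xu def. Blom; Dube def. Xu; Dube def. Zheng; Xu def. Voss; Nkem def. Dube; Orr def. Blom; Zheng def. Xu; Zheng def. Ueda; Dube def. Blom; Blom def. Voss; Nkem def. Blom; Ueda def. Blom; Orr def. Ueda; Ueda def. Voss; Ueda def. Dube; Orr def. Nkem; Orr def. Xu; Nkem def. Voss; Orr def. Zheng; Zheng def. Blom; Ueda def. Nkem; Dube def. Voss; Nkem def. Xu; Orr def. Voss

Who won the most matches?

Win totals: Xu 2, Zheng 3, Voss 1, Blom 1, Nkem 5, Dube 4, Ueda 5, Orr 7.
Orr leads with 7 wins (next highest: 5).

Orr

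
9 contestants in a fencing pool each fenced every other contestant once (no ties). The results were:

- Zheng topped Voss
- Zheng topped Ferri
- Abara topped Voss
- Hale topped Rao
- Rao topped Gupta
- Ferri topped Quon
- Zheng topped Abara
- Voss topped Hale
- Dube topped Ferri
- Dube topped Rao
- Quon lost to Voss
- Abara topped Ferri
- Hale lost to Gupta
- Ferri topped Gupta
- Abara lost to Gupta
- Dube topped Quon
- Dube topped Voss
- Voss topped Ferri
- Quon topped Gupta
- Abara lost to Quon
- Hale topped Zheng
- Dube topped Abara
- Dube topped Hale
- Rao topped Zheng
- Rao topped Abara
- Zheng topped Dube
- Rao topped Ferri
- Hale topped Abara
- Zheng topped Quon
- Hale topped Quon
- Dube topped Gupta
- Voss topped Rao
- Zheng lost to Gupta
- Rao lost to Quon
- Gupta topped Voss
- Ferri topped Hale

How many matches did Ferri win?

Ferri's results: beat Gupta, Hale, Quon; lost to Abara, Zheng, Dube, Rao, Voss.
That is 3 wins.

3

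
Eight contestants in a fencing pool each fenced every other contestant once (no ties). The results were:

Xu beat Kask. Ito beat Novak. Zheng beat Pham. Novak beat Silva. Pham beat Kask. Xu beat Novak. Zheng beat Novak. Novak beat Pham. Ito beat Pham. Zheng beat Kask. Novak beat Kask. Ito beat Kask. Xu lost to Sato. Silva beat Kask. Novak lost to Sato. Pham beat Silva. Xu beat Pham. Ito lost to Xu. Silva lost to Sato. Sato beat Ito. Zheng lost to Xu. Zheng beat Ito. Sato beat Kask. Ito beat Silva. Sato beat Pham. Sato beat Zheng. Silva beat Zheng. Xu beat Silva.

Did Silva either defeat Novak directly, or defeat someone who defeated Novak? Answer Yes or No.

Silva did not beat Novak directly.
Silva beat Zheng, Kask. Of those, Zheng beat Novak.

Yes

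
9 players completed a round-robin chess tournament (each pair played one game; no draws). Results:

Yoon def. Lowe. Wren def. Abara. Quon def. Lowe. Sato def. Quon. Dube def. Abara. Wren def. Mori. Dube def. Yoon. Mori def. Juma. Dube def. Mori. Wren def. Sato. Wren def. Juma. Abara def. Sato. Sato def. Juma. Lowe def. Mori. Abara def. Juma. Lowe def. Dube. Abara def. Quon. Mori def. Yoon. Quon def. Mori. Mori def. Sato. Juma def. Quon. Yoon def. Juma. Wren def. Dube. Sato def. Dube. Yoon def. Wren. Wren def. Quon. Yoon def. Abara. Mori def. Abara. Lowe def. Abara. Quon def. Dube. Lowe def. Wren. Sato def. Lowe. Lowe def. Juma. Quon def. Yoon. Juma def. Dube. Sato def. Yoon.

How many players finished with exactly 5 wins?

Win totals: Dube 3, Wren 6, Mori 4, Lowe 5, Sato 5, Juma 2, Quon 4, Yoon 4, Abara 3.
Exactly 5: Lowe, Sato — 2 players.

2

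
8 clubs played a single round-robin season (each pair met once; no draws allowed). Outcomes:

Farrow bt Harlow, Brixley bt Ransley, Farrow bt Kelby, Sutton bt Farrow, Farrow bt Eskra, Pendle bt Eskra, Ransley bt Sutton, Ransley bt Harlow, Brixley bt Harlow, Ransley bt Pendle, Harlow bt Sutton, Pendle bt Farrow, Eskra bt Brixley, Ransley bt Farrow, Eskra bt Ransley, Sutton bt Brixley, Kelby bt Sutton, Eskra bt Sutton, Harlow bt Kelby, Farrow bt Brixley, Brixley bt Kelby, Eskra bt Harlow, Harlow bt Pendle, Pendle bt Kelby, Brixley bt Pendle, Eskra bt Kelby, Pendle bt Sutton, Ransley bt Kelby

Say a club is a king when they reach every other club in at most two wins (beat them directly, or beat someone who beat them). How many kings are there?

Harlow cannot reach Ransley in two steps.
Brixley reaches everyone (king).
Farrow reaches everyone (king).
Eskra reaches everyone (king).
Pendle reaches everyone (king).
Sutton reaches everyone (king).
Kelby cannot reach Harlow, Eskra, Pendle, Ransley in two steps.
Ransley reaches everyone (king).
Kings: Brixley, Farrow, Eskra, Pendle, Sutton, Ransley — 6.

6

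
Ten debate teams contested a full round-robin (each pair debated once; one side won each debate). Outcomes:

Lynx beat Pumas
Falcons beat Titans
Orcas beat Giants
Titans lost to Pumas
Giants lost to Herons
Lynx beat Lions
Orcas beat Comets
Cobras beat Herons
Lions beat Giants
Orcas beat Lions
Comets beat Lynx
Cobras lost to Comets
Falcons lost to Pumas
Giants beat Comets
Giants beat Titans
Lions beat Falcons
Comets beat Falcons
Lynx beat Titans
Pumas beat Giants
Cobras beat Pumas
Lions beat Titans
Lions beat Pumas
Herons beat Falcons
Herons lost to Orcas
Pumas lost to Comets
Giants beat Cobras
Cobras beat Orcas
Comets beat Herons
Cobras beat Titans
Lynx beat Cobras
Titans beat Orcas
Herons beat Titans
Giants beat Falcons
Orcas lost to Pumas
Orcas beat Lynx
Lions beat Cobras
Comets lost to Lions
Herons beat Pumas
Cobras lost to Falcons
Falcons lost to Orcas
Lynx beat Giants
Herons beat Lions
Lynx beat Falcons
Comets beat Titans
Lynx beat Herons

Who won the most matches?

Lynx

Win totals: Cobras 4, Lynx 7, Pumas 4, Orcas 6, Herons 5, Giants 4, Comets 6, Lions 6, Titans 1, Falcons 2.
Lynx leads with 7 wins (next highest: 6).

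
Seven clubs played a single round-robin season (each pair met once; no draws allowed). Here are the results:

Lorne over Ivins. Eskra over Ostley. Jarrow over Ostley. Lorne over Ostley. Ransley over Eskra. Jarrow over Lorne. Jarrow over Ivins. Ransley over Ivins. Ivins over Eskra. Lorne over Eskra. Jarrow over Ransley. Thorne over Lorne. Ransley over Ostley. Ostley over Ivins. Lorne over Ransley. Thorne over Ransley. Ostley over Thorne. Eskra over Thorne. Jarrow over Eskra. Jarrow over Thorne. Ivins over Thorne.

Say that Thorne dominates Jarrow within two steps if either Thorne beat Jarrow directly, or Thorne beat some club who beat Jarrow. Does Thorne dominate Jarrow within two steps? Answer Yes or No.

Thorne did not beat Jarrow directly.
Thorne beat Lorne, Ransley, but each of them lost to Jarrow. No two-step path.

No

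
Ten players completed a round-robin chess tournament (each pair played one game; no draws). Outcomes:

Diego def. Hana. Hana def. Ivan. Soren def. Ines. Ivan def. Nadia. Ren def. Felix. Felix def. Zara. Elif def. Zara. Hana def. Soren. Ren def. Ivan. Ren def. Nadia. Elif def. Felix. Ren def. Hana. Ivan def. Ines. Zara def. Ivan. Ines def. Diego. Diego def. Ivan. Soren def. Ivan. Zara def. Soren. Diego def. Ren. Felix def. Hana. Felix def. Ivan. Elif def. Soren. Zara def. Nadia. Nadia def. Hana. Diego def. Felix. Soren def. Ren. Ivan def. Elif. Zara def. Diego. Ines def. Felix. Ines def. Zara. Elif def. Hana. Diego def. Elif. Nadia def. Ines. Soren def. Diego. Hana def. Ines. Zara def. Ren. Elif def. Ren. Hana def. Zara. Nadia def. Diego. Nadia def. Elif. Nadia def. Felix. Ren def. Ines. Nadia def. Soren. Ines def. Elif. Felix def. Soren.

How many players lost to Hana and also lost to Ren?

Hana beat: Soren, Ivan, Zara, Ines.
Ren beat: Nadia, Ivan, Felix, Hana, Ines.
Both beat: Ivan, Ines — 2.

2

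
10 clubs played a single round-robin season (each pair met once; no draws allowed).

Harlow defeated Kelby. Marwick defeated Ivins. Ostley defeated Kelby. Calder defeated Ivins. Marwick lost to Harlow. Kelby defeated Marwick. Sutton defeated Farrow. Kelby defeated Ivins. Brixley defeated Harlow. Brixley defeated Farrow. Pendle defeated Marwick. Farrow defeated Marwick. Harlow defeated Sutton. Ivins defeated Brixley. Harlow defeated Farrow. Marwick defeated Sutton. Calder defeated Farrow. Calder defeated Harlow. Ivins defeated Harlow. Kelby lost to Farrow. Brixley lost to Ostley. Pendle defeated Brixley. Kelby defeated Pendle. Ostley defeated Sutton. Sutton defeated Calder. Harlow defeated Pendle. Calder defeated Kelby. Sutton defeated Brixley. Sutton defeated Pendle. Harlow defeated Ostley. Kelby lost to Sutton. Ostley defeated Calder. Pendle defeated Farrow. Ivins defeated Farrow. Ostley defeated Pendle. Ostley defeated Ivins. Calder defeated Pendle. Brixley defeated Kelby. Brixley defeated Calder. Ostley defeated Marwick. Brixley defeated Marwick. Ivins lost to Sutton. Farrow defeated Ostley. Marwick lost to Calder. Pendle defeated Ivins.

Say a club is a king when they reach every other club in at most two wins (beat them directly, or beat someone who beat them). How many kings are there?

7

Pendle reaches everyone (king).
Harlow reaches everyone (king).
Marwick cannot reach Ostley in two steps.
Sutton reaches everyone (king).
Ostley reaches everyone (king).
Ivins reaches everyone (king).
Farrow cannot reach Harlow in two steps.
Brixley reaches everyone (king).
Kelby cannot reach Ostley, Calder in two steps.
Calder reaches everyone (king).
Kings: Pendle, Harlow, Sutton, Ostley, Ivins, Brixley, Calder — 7.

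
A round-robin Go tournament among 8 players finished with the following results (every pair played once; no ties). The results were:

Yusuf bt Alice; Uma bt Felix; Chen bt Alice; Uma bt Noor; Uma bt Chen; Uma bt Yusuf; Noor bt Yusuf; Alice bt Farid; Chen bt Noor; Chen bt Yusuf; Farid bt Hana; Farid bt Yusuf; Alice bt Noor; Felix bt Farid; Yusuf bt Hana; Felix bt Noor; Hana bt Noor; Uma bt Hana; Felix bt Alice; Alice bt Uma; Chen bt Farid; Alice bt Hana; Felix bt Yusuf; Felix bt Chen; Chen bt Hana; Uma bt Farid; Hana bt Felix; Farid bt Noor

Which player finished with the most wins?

Uma

Win totals: Noor 1, Farid 3, Yusuf 2, Hana 2, Alice 4, Felix 5, Chen 5, Uma 6.
Uma leads with 6 wins (next highest: 5).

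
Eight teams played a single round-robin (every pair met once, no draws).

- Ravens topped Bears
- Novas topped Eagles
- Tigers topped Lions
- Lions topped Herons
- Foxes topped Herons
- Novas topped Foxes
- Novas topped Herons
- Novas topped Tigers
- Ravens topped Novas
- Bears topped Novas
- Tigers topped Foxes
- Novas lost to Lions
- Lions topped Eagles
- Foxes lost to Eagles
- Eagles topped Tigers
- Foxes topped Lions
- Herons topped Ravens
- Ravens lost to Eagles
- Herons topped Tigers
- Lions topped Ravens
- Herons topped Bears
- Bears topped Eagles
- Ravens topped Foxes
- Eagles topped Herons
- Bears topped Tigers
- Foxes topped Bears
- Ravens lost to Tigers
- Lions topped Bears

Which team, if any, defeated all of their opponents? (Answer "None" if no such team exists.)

Highest win total is Lions with 5 (out of 7 possible).
Lions lost to Tigers, Foxes, so no team went undefeated.

None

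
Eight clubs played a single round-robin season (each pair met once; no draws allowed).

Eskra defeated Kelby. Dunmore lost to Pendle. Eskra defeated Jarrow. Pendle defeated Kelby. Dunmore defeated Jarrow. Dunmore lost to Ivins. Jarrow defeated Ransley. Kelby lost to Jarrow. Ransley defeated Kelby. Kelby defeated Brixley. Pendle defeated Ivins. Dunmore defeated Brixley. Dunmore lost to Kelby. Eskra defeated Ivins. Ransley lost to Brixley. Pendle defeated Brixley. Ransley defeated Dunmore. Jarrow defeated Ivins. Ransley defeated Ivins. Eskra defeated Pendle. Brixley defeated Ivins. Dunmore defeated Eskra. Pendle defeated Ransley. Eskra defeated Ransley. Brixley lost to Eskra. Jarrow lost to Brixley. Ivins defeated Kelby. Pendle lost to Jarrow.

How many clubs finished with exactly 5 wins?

Win totals: Brixley 3, Kelby 2, Eskra 6, Pendle 5, Jarrow 4, Ivins 2, Ransley 3, Dunmore 3.
Exactly 5: Pendle — 1 club.

1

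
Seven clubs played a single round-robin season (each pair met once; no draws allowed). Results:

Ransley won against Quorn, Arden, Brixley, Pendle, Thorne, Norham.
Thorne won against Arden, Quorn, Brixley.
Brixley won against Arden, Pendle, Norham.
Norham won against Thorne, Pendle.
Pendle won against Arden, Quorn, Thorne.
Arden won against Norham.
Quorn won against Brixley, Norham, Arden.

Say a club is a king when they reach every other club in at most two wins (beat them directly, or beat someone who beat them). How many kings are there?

Pendle cannot reach Ransley in two steps.
Ransley reaches everyone (king).
Brixley cannot reach Ransley in two steps.
Norham cannot reach Ransley in two steps.
Quorn cannot reach Ransley in two steps.
Arden cannot reach Ransley, Brixley, Quorn in two steps.
Thorne cannot reach Ransley in two steps.
Kings: Ransley — 1.

1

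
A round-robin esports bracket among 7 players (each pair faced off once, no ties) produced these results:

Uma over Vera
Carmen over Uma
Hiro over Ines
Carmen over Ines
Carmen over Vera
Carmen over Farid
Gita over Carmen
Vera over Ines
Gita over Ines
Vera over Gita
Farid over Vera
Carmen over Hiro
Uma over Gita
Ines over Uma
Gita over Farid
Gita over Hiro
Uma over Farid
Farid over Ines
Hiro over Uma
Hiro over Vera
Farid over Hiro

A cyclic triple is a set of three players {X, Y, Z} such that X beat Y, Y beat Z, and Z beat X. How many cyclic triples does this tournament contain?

Win totals: Hiro 3, Uma 3, Vera 2, Gita 4, Ines 1, Carmen 5, Farid 3.
A player with w wins dominates both others in C(w,2) triples; summing gives 3 + 3 + 1 + 6 + 0 + 10 + 3 = 26 transitive triples.
Total triples C(7,3) = 35, so cyclic triples = 35 − 26 = 9.

9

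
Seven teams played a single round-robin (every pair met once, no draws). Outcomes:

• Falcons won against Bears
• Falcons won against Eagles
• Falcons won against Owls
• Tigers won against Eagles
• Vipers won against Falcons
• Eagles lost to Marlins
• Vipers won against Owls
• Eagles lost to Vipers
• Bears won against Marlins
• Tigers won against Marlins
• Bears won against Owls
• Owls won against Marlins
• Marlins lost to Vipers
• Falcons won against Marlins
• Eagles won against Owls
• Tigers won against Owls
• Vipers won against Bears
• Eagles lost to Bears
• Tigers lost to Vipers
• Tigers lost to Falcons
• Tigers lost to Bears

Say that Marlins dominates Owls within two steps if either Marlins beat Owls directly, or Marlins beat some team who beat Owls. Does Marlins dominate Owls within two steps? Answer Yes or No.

Yes

Marlins did not beat Owls directly.
Marlins beat Eagles. Of those, Eagles beat Owls.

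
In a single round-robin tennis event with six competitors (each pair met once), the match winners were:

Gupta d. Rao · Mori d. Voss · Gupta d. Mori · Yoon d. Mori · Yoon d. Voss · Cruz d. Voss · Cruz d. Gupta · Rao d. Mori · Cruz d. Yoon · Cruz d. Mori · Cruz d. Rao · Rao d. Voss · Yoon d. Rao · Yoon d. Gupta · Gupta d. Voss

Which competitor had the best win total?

Win totals: Gupta 3, Rao 2, Yoon 4, Cruz 5, Mori 1, Voss 0.
Cruz leads with 5 wins (next highest: 4).

Cruz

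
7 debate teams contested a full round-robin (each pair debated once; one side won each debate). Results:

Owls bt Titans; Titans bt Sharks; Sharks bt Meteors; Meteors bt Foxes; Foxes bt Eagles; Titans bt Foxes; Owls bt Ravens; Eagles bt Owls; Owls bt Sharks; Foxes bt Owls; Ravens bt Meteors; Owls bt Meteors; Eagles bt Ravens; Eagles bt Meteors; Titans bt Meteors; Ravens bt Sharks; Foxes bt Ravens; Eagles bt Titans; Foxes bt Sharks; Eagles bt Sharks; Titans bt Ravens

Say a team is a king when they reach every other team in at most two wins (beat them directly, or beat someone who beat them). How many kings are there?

Titans reaches everyone (king).
Foxes reaches everyone (king).
Ravens cannot reach Titans, Eagles, Owls in two steps.
Eagles reaches everyone (king).
Meteors cannot reach Titans in two steps.
Owls cannot reach Eagles in two steps.
Sharks cannot reach Titans, Ravens, Eagles, Owls in two steps.
Kings: Titans, Foxes, Eagles — 3.

3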